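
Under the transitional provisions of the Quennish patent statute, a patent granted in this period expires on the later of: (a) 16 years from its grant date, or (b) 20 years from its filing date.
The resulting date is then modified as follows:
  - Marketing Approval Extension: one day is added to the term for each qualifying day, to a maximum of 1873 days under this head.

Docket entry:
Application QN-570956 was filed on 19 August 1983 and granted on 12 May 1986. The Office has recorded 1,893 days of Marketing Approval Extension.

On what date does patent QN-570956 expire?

October 4, 2008

(a) grant + 16 years → 12 May 2002.
(b) filing + 20 years → 19 August 2003.
Later of the two: 19 August 2003.
Marketing Approval Extension: 1893 days claimed exceeds the 1873-day cap, so +1873 days → 4 October 2008.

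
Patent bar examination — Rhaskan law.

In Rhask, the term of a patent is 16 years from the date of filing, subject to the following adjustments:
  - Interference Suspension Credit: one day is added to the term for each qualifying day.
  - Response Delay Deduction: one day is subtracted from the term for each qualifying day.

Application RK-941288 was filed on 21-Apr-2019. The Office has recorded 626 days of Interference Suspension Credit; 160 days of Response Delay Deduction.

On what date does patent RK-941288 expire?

July 30, 2036

Base term: filing date + 16 years → 21 April 2035.
Interference Suspension Credit: +626 days → 6 January 2037.
Response Delay Deduction: −160 days → 30 July 2036.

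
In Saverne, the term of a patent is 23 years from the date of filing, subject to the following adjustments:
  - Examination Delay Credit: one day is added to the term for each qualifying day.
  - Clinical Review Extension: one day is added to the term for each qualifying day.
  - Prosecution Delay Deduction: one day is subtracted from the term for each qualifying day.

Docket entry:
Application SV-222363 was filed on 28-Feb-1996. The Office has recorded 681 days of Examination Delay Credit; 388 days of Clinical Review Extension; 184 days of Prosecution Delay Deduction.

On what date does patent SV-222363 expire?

August 1, 2021

Base term: filing date + 23 years → 28 February 2019.
Examination Delay Credit: +681 days → 9 January 2021.
Clinical Review Extension: +388 days → 1 February 2022.
Prosecution Delay Deduction: −184 days → 1 August 2021.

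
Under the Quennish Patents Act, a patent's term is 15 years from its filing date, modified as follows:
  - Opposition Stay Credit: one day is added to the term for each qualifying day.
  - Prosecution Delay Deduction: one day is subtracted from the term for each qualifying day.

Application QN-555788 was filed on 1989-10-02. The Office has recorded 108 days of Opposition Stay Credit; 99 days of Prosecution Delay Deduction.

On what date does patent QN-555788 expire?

Base term: filing date + 15 years → 2 October 2004.
Opposition Stay Credit: +108 days → 18 January 2005.
Prosecution Delay Deduction: −99 days → 11 October 2004.

2004-10-11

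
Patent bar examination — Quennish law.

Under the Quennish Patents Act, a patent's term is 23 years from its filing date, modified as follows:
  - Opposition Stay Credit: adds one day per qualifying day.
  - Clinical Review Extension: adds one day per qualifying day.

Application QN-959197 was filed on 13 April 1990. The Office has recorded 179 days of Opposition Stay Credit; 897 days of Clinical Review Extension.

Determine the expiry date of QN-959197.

Base term: filing date + 23 years → 13 April 2013.
Opposition Stay Credit: +179 days → 9 October 2013.
Clinical Review Extension: +897 days → 24 March 2016.

2016-03-24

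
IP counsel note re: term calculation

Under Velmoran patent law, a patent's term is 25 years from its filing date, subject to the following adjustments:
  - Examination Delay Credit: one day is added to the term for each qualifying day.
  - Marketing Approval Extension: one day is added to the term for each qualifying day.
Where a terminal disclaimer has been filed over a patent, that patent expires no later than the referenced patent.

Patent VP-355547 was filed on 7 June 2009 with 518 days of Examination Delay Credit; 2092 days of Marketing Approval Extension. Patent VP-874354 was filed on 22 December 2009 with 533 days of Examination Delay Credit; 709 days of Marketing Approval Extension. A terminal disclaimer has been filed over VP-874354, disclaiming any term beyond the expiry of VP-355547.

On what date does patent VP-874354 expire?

Natural term of VP-874354:
  Base: filing + 25 years → 22 December 2034.
  Examination Delay Credit: +533 days → 7 June 2036.
  Marketing Approval Extension: +709 days → 17 May 2038.
Expiry of referenced patent VP-355547:
  Base: filing + 25 years → 7 June 2034.
  Examination Delay Credit: +518 days → 7 November 2035.
  Marketing Approval Extension: +2092 days → 30 July 2041.
Terminal disclaimer: VP-874354 expires on the earlier of 17 May 2038 and 30 July 2041.

May 17, 2038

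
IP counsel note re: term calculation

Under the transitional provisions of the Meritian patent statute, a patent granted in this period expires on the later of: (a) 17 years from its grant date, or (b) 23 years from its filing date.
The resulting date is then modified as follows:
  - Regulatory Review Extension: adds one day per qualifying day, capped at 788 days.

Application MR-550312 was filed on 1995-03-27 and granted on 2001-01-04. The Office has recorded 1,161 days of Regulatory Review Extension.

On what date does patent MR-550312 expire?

(a) grant + 17 years → 4 January 2018.
(b) filing + 23 years → 27 March 2018.
Later of the two: 27 March 2018.
Regulatory Review Extension: 1161 days claimed exceeds the 788-day cap, so +788 days → 23 May 2020.

May 23, 2020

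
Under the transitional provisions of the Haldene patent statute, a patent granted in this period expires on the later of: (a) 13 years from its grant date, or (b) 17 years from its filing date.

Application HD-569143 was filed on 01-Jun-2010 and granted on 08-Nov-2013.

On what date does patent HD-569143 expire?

(a) grant + 13 years → 8 November 2026.
(b) filing + 17 years → 1 June 2027.
Later of the two: 1 June 2027.

2027-06-01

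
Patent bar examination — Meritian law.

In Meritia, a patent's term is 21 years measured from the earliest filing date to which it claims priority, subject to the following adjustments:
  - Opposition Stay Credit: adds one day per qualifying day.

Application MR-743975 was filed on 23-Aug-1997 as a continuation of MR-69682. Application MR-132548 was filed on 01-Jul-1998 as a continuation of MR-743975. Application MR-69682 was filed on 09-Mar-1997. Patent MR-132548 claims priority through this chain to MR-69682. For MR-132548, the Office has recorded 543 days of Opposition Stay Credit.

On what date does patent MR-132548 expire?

Earliest priority filing: 9 March 1997.
Base term: 9 March 1997 + 21 years → 9 March 2018.
Opposition Stay Credit: +543 days → 3 September 2019.

2019-09-03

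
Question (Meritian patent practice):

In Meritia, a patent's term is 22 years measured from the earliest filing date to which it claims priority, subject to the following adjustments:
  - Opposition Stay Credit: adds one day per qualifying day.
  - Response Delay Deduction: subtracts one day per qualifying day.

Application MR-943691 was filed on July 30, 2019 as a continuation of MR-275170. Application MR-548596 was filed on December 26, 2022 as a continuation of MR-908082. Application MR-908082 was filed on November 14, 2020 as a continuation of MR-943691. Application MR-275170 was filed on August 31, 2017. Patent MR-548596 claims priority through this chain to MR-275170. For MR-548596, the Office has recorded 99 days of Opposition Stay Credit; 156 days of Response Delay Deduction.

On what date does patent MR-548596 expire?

Earliest priority filing: 31 August 2017.
Base term: 31 August 2017 + 22 years → 31 August 2039.
Opposition Stay Credit: +99 days → 8 December 2039.
Response Delay Deduction: −156 days → 5 July 2039.

2039-07-05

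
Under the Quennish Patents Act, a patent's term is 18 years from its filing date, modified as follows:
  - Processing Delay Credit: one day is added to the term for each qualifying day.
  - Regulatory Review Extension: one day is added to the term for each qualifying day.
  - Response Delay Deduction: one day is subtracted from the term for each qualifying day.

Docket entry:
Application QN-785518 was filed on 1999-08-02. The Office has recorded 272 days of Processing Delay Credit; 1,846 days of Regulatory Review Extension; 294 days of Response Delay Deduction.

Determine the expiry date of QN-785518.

2022-07-31

Base term: filing date + 18 years → 2 August 2017.
Processing Delay Credit: +272 days → 1 May 2018.
Regulatory Review Extension: +1846 days → 21 May 2023.
Response Delay Deduction: −294 days → 31 July 2022.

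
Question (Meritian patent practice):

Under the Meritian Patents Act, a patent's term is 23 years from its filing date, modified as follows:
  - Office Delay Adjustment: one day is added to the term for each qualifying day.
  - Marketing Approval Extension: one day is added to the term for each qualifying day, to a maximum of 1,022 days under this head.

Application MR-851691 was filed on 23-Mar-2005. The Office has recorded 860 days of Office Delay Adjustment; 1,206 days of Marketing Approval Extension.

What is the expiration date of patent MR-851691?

May 18, 2033

Base term: filing date + 23 years → 23 March 2028.
Office Delay Adjustment: +860 days → 31 July 2030.
Marketing Approval Extension: 1206 days claimed exceeds the 1022-day cap, so +1022 days → 18 May 2033.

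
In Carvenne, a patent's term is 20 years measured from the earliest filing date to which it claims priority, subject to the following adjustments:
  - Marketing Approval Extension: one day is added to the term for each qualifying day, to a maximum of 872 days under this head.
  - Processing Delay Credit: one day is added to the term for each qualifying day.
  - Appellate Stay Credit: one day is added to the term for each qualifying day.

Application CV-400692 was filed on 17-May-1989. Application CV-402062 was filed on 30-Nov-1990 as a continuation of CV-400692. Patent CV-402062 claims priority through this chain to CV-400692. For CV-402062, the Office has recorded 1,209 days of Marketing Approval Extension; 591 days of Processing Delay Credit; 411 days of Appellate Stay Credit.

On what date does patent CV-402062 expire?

Earliest priority filing: 17 May 1989.
Base term: 17 May 1989 + 20 years → 17 May 2009.
Marketing Approval Extension: 1209 days claimed exceeds the 872-day cap, so +872 days → 6 October 2011.
Processing Delay Credit: +591 days → 19 May 2013.
Appellate Stay Credit: +411 days → 4 July 2014.

July 4, 2014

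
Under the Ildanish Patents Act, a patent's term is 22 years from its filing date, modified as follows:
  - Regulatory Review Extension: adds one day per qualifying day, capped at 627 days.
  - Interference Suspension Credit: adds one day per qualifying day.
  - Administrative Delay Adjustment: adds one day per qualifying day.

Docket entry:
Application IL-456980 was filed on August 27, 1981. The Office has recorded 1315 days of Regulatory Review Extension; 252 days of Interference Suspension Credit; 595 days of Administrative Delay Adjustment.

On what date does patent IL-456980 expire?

Base term: filing date + 22 years → 27 August 2003.
Regulatory Review Extension: 1315 days claimed exceeds the 627-day cap, so +627 days → 15 May 2005.
Interference Suspension Credit: +252 days → 22 January 2006.
Administrative Delay Adjustment: +595 days → 9 September 2007.

2007-09-09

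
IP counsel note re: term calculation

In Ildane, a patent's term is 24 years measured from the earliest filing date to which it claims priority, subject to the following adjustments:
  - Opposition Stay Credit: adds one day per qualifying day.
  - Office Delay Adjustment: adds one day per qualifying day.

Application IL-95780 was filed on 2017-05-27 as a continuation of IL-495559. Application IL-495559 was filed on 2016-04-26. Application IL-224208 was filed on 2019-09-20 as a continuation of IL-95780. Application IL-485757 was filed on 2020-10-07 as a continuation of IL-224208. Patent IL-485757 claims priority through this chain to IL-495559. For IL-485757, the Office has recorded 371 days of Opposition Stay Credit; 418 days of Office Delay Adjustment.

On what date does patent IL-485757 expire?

June 24, 2042

Earliest priority filing: 26 April 2016.
Base term: 26 April 2016 + 24 years → 26 April 2040.
Opposition Stay Credit: +371 days → 2 May 2041.
Office Delay Adjustment: +418 days → 24 June 2042.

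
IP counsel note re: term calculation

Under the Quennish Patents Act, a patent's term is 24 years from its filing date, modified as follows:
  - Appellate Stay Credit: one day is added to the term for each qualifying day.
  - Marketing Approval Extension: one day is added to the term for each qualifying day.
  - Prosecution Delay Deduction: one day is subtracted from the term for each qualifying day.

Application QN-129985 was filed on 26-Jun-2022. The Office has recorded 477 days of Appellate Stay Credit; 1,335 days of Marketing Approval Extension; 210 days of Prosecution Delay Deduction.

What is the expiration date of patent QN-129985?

Base term: filing date + 24 years → 26 June 2046.
Appellate Stay Credit: +477 days → 16 October 2047.
Marketing Approval Extension: +1335 days → 12 June 2051.
Prosecution Delay Deduction: −210 days → 14 November 2050.

November 14, 2050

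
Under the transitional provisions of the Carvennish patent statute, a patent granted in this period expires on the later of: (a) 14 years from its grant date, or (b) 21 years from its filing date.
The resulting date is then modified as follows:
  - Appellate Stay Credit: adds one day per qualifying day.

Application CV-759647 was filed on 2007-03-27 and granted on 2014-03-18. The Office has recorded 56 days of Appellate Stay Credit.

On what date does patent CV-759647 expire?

(a) grant + 14 years → 18 March 2028.
(b) filing + 21 years → 27 March 2028.
Later of the two: 27 March 2028.
Appellate Stay Credit: +56 days → 22 May 2028.

May 22, 2028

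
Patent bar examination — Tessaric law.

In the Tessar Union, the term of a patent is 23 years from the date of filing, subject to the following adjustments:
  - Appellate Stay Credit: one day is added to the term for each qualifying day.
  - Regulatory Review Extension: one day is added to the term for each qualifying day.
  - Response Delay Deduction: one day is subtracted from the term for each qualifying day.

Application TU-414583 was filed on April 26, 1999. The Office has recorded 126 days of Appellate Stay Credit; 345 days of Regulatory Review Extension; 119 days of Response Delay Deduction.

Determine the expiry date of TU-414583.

Base term: filing date + 23 years → 26 April 2022.
Appellate Stay Credit: +126 days → 30 August 2022.
Regulatory Review Extension: +345 days → 10 August 2023.
Response Delay Deduction: −119 days → 13 April 2023.

2023-04-13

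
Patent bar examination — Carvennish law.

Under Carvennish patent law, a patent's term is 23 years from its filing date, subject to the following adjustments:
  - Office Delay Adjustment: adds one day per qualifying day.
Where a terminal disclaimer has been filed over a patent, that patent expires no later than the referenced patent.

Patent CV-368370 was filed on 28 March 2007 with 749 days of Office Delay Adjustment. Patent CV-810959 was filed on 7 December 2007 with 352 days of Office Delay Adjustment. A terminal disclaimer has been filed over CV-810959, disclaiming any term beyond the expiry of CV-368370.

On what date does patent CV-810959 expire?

November 24, 2031

Natural term of CV-810959:
  Base: filing + 23 years → 7 December 2030.
  Office Delay Adjustment: +352 days → 24 November 2031.
Expiry of referenced patent CV-368370:
  Base: filing + 23 years → 28 March 2030.
  Office Delay Adjustment: +749 days → 15 April 2032.
Terminal disclaimer: CV-810959 expires on the earlier of 24 November 2031 and 15 April 2032.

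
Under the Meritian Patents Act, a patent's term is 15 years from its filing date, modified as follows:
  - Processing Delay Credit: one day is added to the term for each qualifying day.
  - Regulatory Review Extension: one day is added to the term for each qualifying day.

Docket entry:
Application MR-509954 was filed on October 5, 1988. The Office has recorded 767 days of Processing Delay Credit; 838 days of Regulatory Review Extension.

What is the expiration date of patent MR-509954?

Base term: filing date + 15 years → 5 October 2003.
Processing Delay Credit: +767 days → 10 November 2005.
Regulatory Review Extension: +838 days → 26 February 2008.

February 26, 2008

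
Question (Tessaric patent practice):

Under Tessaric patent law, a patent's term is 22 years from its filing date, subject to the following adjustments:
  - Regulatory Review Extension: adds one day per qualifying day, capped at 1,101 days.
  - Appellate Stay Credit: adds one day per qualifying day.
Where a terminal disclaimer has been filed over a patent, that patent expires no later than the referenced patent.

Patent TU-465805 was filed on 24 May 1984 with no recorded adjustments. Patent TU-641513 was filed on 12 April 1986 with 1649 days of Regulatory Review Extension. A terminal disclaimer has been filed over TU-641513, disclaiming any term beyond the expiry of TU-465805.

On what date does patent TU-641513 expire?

May 24, 2006

Natural term of TU-641513:
  Base: filing + 22 years → 12 April 2008.
  Regulatory Review Extension: 1649 days claimed exceeds the 1101-day cap, so +1101 days → 18 April 2011.
Expiry of referenced patent TU-465805:
  Base: filing + 22 years → 24 May 2006.
Terminal disclaimer: TU-641513 expires on the earlier of 18 April 2011 and 24 May 2006.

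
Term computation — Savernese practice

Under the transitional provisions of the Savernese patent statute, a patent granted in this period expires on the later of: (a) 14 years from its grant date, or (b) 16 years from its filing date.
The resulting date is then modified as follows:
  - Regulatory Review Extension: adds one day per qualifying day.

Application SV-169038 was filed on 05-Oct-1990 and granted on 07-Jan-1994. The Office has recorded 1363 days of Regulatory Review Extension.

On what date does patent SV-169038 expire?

(a) grant + 14 years → 7 January 2008.
(b) filing + 16 years → 5 October 2006.
Later of the two: 7 January 2008.
Regulatory Review Extension: +1363 days → 1 October 2011.

2011-10-01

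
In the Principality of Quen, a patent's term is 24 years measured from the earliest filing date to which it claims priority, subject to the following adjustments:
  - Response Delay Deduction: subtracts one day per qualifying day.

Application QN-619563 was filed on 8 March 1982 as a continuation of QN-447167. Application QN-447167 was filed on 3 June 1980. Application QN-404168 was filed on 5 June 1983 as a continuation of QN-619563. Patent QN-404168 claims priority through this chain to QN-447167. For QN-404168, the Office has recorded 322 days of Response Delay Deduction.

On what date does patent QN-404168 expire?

July 17, 2003

Earliest priority filing: 3 June 1980.
Base term: 3 June 1980 + 24 years → 3 June 2004.
Response Delay Deduction: −322 days → 17 July 2003.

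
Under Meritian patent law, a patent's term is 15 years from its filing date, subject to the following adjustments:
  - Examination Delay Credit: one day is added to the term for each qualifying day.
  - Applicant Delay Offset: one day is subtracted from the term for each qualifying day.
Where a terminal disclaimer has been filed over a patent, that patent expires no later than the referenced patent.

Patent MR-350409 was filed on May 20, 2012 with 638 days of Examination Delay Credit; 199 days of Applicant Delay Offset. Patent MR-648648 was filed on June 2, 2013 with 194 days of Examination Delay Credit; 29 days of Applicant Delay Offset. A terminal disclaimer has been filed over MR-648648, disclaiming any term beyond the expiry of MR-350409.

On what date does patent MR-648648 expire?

Natural term of MR-648648:
  Base: filing + 15 years → 2 June 2028.
  Examination Delay Credit: +194 days → 13 December 2028.
  Applicant Delay Offset: −29 days → 14 November 2028.
Expiry of referenced patent MR-350409:
  Base: filing + 15 years → 20 May 2027.
  Examination Delay Credit: +638 days → 16 February 2029.
  Applicant Delay Offset: −199 days → 1 August 2028.
Terminal disclaimer: MR-648648 expires on the earlier of 14 November 2028 and 1 August 2028.

2028-08-01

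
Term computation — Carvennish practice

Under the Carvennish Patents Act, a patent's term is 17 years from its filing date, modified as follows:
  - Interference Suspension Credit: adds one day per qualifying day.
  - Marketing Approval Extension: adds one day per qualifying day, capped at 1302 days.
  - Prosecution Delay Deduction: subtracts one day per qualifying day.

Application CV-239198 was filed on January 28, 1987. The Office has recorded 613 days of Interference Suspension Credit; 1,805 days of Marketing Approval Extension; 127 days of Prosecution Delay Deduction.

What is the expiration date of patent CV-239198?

December 20, 2008

Base term: filing date + 17 years → 28 January 2004.
Interference Suspension Credit: +613 days → 2 October 2005.
Marketing Approval Extension: 1805 days claimed exceeds the 1302-day cap, so +1302 days → 26 April 2009.
Prosecution Delay Deduction: −127 days → 20 December 2008.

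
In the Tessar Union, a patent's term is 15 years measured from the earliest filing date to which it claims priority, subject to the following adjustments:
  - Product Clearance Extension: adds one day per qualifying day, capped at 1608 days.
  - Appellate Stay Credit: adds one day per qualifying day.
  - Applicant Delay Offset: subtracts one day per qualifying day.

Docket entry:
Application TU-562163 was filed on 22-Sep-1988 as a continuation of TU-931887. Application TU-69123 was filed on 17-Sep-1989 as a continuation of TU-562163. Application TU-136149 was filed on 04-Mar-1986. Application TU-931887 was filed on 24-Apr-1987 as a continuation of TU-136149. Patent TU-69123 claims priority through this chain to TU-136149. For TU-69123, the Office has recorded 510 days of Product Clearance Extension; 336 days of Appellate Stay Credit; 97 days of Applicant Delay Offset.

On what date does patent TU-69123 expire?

Earliest priority filing: 4 March 1986.
Base term: 4 March 1986 + 15 years → 4 March 2001.
Product Clearance Extension: 510 days (within the 1608-day cap) → +510 days → 27 July 2002.
Appellate Stay Credit: +336 days → 28 June 2003.
Applicant Delay Offset: −97 days → 23 March 2003.

2003-03-23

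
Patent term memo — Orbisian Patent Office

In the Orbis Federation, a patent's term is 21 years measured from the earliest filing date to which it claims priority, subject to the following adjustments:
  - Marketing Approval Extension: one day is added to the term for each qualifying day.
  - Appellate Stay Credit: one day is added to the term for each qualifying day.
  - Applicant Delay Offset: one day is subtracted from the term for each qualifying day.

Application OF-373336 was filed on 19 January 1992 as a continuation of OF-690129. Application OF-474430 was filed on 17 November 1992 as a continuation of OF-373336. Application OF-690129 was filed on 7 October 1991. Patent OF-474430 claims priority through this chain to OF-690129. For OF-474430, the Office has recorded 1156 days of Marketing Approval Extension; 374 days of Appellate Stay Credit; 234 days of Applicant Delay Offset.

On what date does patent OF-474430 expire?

Earliest priority filing: 7 October 1991.
Base term: 7 October 1991 + 21 years → 7 October 2012.
Marketing Approval Extension: +1156 days → 7 December 2015.
Appellate Stay Credit: +374 days → 15 December 2016.
Applicant Delay Offset: −234 days → 25 April 2016.

2016-04-25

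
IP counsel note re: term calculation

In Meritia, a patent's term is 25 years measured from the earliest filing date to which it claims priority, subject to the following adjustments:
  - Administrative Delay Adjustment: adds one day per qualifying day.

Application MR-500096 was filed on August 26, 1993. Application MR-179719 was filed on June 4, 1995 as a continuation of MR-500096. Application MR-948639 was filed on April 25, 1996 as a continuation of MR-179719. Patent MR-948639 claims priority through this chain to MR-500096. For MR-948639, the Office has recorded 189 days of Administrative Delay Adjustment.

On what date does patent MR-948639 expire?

March 3, 2019

Earliest priority filing: 26 August 1993.
Base term: 26 August 1993 + 25 years → 26 August 2018.
Administrative Delay Adjustment: +189 days → 3 March 2019.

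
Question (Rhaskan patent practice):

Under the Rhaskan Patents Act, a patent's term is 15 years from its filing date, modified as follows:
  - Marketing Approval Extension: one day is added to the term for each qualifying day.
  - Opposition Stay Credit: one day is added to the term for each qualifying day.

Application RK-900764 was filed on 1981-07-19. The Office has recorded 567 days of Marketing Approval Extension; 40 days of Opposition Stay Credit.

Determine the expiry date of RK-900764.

1998-03-18

Base term: filing date + 15 years → 19 July 1996.
Marketing Approval Extension: +567 days → 6 February 1998.
Opposition Stay Credit: +40 days → 18 March 1998.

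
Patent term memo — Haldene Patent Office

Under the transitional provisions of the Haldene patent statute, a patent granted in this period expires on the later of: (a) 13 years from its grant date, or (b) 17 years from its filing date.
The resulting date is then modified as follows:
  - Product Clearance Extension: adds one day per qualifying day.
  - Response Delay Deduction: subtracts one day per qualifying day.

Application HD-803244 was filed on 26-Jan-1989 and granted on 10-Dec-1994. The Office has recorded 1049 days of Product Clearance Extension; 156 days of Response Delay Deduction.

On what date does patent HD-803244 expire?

2010-05-21

(a) grant + 13 years → 10 December 2007.
(b) filing + 17 years → 26 January 2006.
Later of the two: 10 December 2007.
Product Clearance Extension: +1049 days → 24 October 2010.
Response Delay Deduction: −156 days → 21 May 2010.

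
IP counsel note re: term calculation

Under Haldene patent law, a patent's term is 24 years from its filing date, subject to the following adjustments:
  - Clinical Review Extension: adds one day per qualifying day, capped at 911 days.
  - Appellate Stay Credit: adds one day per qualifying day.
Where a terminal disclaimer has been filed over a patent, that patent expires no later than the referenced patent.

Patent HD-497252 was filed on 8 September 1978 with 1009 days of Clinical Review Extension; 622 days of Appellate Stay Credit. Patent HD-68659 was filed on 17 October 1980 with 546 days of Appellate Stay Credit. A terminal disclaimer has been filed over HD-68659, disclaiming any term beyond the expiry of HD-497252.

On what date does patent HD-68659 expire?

2006-04-16

Natural term of HD-68659:
  Base: filing + 24 years → 17 October 2004.
  Appellate Stay Credit: +546 days → 16 April 2006.
Expiry of referenced patent HD-497252:
  Base: filing + 24 years → 8 September 2002.
  Clinical Review Extension: 1009 days claimed exceeds the 911-day cap, so +911 days → 7 March 2005.
  Appellate Stay Credit: +622 days → 19 November 2006.
Terminal disclaimer: HD-68659 expires on the earlier of 16 April 2006 and 19 November 2006.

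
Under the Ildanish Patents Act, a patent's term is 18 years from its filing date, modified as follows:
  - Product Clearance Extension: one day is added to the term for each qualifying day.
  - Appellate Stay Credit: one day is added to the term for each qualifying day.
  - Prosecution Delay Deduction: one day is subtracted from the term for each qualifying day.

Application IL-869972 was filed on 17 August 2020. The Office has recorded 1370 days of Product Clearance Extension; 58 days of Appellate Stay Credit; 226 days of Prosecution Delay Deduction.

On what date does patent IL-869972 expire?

Base term: filing date + 18 years → 17 August 2038.
Product Clearance Extension: +1370 days → 18 May 2042.
Appellate Stay Credit: +58 days → 15 July 2042.
Prosecution Delay Deduction: −226 days → 1 December 2041.

December 1, 2041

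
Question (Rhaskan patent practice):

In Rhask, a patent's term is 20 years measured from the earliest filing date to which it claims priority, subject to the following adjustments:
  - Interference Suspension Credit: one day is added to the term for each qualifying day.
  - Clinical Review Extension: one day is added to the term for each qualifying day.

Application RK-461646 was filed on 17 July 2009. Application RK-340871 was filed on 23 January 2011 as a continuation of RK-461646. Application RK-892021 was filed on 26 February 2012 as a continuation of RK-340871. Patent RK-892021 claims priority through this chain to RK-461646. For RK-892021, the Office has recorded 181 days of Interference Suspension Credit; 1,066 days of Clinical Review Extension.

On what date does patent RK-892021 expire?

2032-12-15

Earliest priority filing: 17 July 2009.
Base term: 17 July 2009 + 20 years → 17 July 2029.
Interference Suspension Credit: +181 days → 14 January 2030.
Clinical Review Extension: +1066 days → 15 December 2032.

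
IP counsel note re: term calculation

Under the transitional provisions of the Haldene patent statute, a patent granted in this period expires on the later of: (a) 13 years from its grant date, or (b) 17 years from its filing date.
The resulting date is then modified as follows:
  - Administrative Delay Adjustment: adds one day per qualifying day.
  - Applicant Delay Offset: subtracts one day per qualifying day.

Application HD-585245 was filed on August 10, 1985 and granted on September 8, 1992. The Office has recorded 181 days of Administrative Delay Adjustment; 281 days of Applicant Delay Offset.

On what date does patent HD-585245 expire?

2005-05-31

(a) grant + 13 years → 8 September 2005.
(b) filing + 17 years → 10 August 2002.
Later of the two: 8 September 2005.
Administrative Delay Adjustment: +181 days → 8 March 2006.
Applicant Delay Offset: −281 days → 31 May 2005.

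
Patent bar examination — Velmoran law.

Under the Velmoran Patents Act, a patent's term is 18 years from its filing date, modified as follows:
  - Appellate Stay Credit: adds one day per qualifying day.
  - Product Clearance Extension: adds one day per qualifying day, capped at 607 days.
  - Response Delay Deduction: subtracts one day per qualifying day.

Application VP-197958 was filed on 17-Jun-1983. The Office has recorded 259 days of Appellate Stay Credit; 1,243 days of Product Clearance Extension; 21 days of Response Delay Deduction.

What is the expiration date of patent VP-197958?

October 10, 2003

Base term: filing date + 18 years → 17 June 2001.
Appellate Stay Credit: +259 days → 3 March 2002.
Product Clearance Extension: 1243 days claimed exceeds the 607-day cap, so +607 days → 31 October 2003.
Response Delay Deduction: −21 days → 10 October 2003.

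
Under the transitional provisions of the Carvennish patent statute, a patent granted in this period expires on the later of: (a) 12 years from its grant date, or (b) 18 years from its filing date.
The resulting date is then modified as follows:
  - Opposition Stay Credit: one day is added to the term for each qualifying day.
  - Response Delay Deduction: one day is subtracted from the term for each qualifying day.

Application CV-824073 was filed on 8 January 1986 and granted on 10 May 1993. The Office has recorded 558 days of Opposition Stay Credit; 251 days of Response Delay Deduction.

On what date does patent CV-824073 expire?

March 13, 2006

(a) grant + 12 years → 10 May 2005.
(b) filing + 18 years → 8 January 2004.
Later of the two: 10 May 2005.
Opposition Stay Credit: +558 days → 19 November 2006.
Response Delay Deduction: −251 days → 13 March 2006.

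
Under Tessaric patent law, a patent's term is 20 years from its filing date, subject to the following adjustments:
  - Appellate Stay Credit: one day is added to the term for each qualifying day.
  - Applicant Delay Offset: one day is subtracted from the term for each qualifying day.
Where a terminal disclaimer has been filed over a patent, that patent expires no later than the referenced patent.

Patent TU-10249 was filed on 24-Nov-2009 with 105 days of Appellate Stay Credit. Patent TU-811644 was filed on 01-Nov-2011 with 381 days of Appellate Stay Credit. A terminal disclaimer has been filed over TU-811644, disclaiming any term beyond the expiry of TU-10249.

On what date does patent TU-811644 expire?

2030-03-09

Natural term of TU-811644:
  Base: filing + 20 years → 1 November 2031.
  Appellate Stay Credit: +381 days → 16 November 2032.
Expiry of referenced patent TU-10249:
  Base: filing + 20 years → 24 November 2029.
  Appellate Stay Credit: +105 days → 9 March 2030.
Terminal disclaimer: TU-811644 expires on the earlier of 16 November 2032 and 9 March 2030.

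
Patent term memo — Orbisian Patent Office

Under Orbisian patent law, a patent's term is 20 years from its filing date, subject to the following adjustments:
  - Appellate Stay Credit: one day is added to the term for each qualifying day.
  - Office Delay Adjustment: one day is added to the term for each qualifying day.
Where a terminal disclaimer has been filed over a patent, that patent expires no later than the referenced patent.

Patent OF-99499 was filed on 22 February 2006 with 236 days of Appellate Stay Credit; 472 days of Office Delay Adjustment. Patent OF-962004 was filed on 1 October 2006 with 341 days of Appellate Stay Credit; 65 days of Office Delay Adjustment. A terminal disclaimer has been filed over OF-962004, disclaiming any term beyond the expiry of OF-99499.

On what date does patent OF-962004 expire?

2027-11-11

Natural term of OF-962004:
  Base: filing + 20 years → 1 October 2026.
  Appellate Stay Credit: +341 days → 7 September 2027.
  Office Delay Adjustment: +65 days → 11 November 2027.
Expiry of referenced patent OF-99499:
  Base: filing + 20 years → 22 February 2026.
  Appellate Stay Credit: +236 days → 16 October 2026.
  Office Delay Adjustment: +472 days → 31 January 2028.
Terminal disclaimer: OF-962004 expires on the earlier of 11 November 2027 and 31 January 2028.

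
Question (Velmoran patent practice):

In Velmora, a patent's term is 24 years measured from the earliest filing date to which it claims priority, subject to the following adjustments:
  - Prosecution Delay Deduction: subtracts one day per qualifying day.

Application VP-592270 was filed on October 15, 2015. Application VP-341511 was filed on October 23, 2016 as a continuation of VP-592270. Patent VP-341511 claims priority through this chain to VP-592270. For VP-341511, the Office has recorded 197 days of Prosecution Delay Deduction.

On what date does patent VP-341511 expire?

2039-04-01

Earliest priority filing: 15 October 2015.
Base term: 15 October 2015 + 24 years → 15 October 2039.
Prosecution Delay Deduction: −197 days → 1 April 2039.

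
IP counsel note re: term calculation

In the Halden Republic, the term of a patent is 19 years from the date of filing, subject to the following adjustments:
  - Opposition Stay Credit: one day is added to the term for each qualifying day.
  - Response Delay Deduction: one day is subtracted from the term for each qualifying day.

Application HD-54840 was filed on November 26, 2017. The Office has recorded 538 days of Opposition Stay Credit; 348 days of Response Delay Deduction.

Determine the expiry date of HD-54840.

Base term: filing date + 19 years → 26 November 2036.
Opposition Stay Credit: +538 days → 18 May 2038.
Response Delay Deduction: −348 days → 4 June 2037.

June 4, 2037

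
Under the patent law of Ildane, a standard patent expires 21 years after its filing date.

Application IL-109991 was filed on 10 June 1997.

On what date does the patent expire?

Filing date + 21 years → 10 June 2018.

2018-06-10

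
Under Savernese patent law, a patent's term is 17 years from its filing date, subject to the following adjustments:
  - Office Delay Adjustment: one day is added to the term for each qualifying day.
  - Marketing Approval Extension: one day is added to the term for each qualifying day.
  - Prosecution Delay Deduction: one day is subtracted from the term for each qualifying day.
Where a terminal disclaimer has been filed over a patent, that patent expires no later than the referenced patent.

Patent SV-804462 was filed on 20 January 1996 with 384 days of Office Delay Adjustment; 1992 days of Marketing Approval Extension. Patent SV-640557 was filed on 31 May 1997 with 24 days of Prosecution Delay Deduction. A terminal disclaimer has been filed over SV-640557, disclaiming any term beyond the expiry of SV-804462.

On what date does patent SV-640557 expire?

Natural term of SV-640557:
  Base: filing + 17 years → 31 May 2014.
  Prosecution Delay Deduction: −24 days → 7 May 2014.
Expiry of referenced patent SV-804462:
  Base: filing + 17 years → 20 January 2013.
  Office Delay Adjustment: +384 days → 8 February 2014.
  Marketing Approval Extension: +1992 days → 24 July 2019.
Terminal disclaimer: SV-640557 expires on the earlier of 7 May 2014 and 24 July 2019.

2014-05-07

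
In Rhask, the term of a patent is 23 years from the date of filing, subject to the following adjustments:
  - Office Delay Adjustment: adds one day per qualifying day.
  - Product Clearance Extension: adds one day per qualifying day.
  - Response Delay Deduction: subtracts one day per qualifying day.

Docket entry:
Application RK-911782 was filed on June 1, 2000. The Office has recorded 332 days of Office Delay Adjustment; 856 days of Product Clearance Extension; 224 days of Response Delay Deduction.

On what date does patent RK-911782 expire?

January 20, 2026

Base term: filing date + 23 years → 1 June 2023.
Office Delay Adjustment: +332 days → 28 April 2024.
Product Clearance Extension: +856 days → 1 September 2026.
Response Delay Deduction: −224 days → 20 January 2026.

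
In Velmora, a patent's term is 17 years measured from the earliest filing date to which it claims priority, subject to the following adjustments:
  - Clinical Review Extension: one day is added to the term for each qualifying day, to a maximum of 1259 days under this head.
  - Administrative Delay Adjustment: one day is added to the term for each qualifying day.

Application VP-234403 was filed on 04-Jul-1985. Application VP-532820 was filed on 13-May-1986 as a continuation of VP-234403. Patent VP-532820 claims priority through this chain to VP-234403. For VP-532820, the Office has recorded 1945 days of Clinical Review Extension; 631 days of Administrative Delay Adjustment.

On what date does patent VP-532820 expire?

Earliest priority filing: 4 July 1985.
Base term: 4 July 1985 + 17 years → 4 July 2002.
Clinical Review Extension: 1945 days claimed exceeds the 1259-day cap, so +1259 days → 14 December 2005.
Administrative Delay Adjustment: +631 days → 6 September 2007.

2007-09-06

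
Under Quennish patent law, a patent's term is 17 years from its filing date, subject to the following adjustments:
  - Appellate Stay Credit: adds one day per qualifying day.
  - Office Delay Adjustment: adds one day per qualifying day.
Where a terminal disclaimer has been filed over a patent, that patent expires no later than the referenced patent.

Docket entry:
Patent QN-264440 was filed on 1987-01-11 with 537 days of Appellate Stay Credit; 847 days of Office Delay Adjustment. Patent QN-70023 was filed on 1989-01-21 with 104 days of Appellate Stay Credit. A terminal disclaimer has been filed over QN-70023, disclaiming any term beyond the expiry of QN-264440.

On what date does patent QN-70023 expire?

May 5, 2006

Natural term of QN-70023:
  Base: filing + 17 years → 21 January 2006.
  Appellate Stay Credit: +104 days → 5 May 2006.
Expiry of referenced patent QN-264440:
  Base: filing + 17 years → 11 January 2004.
  Appellate Stay Credit: +537 days → 1 July 2005.
  Office Delay Adjustment: +847 days → 26 October 2007.
Terminal disclaimer: QN-70023 expires on the earlier of 5 May 2006 and 26 October 2007.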